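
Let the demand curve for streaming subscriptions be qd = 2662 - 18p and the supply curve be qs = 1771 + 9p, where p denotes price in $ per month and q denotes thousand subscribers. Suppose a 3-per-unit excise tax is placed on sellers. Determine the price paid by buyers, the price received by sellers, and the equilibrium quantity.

p_b = 34, p_s = 31, q = 2050

Sellers keep p_s = p_b - 3 per unit, so supply in terms of the buyer price is qs = 1744 + 9p_b.
Equate demand and the shifted supply: 2662 - 18p_b = 1744 + 9p_b, giving 27p_b = 918, so p_b = 34.
Then p_s = 34 - 3 = 31 and q = 2662 - 18(34) = 2050.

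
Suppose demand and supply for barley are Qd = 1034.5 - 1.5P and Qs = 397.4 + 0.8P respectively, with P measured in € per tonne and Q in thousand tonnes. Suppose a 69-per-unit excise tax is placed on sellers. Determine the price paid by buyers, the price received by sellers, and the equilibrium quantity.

P_b = 301, P_s = 232, Q = 583

With a tax of 69 on sellers, they supply based on the net price P_s = P_b - 69, so Qs = 342.2 + 0.8P_b.
Market clearing requires 1034.5 - 1.5P_b = 342.2 + 0.8P_b; hence 692.3 = 2.3P_b and P_b = 301.
Then P_s = 301 - 69 = 232 and Q = 1034.5 - 1.5(301) = 583.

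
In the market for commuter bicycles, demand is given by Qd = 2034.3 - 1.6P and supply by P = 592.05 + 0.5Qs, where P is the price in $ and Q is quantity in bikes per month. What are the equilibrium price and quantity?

P* = 894, Q* = 603.9

Solving each curve for Q: Qs = -1184.1 + 2P.
Equating demand and supply, 2034.3 - 1.6P = -1184.1 + 2P gives 3.6P = 3218.4, so P* = 894.
From the demand curve, Q* = 2034.3 - 1.6(894) = 603.9.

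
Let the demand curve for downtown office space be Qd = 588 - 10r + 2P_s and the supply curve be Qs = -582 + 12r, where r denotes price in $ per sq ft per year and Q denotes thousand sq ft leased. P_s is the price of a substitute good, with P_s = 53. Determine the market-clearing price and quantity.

With P_s = 53, demand is Qd = 694 - 10r.
The market clears where 694 - 10r = -582 + 12r. Rearranging, 22r = 1276, hence r* = 58.
Substitute back: Q* = 694 - 10(58) = 114.

r* = 58, Q* = 114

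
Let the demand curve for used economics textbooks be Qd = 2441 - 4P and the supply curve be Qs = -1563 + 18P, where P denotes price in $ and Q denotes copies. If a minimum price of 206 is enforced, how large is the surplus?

Surplus = 528

With P fixed at 206, quantity demanded is 1617 and quantity supplied is 2145.
Surplus = Qs - Qd = 2145 - 1617 = 528.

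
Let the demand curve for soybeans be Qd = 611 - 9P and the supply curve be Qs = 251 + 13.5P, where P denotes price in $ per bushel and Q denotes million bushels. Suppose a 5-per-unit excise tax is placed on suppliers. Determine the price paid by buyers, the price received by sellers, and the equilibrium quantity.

P_b = 19, P_s = 14, Q = 440

The tax drives a wedge P_b - P_s = 5. Substituting P_s = P_b - 5 into supply: Qs = 183.5 + 13.5P_b.
Equate demand and the shifted supply: 611 - 9P_b = 183.5 + 13.5P_b, giving 22.5P_b = 427.5, so P_b = 19.
Then P_s = 19 - 5 = 14 and Q = 611 - 9(19) = 440.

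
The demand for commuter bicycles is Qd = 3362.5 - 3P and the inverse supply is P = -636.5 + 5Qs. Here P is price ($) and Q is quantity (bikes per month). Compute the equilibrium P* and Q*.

P* = 1011, Q* = 329.5

In direct form, Qs = 127.3 + 0.2P.
The market clears where 3362.5 - 3P = 127.3 + 0.2P. Rearranging, 3.2P = 3235.2, hence P* = 1011.
Then Q* = 3362.5 - 3(1011) = 329.5.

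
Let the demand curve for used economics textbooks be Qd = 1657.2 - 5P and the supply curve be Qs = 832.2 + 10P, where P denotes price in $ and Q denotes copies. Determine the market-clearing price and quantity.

Set Qd = Qs: 1657.2 - 5P = 832.2 + 10P, so 825 = 15P and P* = 55.
Then Q* = 1657.2 - 5(55) = 1382.2.

P* = 55, Q* = 1382.2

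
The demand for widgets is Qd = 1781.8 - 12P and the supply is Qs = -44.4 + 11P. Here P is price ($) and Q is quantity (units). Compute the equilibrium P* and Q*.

At equilibrium Qd = Qs, so 1781.8 - 12P = -44.4 + 11P; collecting terms, 1826.2 = 23P and P* = 79.4.
Then Q* = 1781.8 - 12(79.4) = 829.

P* = 79.4, Q* = 829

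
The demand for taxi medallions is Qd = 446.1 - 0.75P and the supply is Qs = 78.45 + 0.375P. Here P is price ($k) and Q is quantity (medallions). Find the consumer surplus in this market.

Consumer surplus = 26934

At equilibrium Qd = Qs, so 446.1 - 0.75P = 78.45 + 0.375P; collecting terms, 367.65 = 1.125P and P* = 326.8.
Substitute back: Q* = 446.1 - 0.75(326.8) = 201.
Demand choke price (Qd = 0): P = 446.1/0.75 = 594.8. Consumer surplus = ½ × (594.8 - 326.8) × 201 = 26934.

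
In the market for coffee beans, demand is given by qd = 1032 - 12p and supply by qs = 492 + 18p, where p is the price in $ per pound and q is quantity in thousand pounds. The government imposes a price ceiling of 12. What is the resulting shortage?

Shortage = 180

With p fixed at 12, quantity demanded is 888 and quantity supplied is 708.
Shortage = qd - qs = 888 - 708 = 180.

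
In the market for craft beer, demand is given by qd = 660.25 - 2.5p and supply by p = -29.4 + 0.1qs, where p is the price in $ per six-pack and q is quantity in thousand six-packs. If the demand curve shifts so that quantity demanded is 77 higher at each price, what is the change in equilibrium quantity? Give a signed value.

In direct form, qs = 294 + 10p.
The market clears where 660.25 - 2.5p = 294 + 10p. Rearranging, 12.5p = 366.25, hence p* = 29.3.
Plugging p* into demand: q* = 660.25 - 2.5(29.3) = 587.
After the shift, demand is qd = 737.25 - 2.5p.
Re-solving, 12.5p = 443.25 gives p = 35.46 and q = 648.6.
Δq = 648.6 - 587 = 61.6.

Δq = 61.6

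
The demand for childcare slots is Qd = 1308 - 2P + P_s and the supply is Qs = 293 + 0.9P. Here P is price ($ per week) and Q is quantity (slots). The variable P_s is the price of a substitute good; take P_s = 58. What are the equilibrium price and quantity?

P* = 370, Q* = 626

With P_s = 58, demand is Qd = 1366 - 2P.
At equilibrium Qd = Qs, so 1366 - 2P = 293 + 0.9P; collecting terms, 1073 = 2.9P and P* = 370.
Substitute back: Q* = 1366 - 2(370) = 626.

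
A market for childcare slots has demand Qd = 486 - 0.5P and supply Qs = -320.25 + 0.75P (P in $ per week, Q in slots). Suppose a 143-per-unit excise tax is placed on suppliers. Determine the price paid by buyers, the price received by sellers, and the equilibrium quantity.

P_b = 730.8, P_s = 587.8, Q = 120.6

The tax drives a wedge P_b - P_s = 143. Substituting P_s = P_b - 143 into supply: Qs = -427.5 + 0.75P_b.
Market clearing requires 486 - 0.5P_b = -427.5 + 0.75P_b; hence 913.5 = 1.25P_b and P_b = 730.8.
So P_s = 587.8 and the quantity traded is Q = 486 - 0.5(730.8) = 120.6.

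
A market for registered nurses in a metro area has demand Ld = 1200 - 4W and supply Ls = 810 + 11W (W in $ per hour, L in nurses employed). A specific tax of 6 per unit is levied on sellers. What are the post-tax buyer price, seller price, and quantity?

W_b = 30.4, W_s = 24.4, L = 1078.4

Sellers keep W_s = W_b - 6 per unit, so supply in terms of the buyer price is Ls = 744 + 11W_b.
Equate demand and the shifted supply: 1200 - 4W_b = 744 + 11W_b, giving 15W_b = 456, so W_b = 30.4.
So W_s = 24.4 and the quantity traded is L = 1200 - 4(30.4) = 1078.4.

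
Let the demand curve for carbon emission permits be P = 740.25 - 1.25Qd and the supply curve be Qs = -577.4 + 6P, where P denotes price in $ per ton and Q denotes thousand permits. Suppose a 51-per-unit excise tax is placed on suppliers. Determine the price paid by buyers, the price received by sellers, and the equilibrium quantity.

Solving each curve for Q: Qd = 592.2 - 0.8P.
The tax drives a wedge P_b - P_s = 51. Substituting P_s = P_b - 51 into supply: Qs = -883.4 + 6P_b.
Set Qd = Qs: 592.2 - 0.8P_b = -883.4 + 6P_b, so 1475.6 = 6.8P_b and P_b = 217.
Then P_s = 217 - 51 = 166 and Q = 592.2 - 0.8(217) = 418.6.

P_b = 217, P_s = 166, Q = 418.6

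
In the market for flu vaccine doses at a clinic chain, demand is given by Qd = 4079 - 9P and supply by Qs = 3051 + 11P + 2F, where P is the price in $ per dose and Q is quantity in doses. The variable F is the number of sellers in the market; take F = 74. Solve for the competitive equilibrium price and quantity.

P* = 44, Q* = 3683

With F = 74, supply is Qs = 3199 + 11P.
Set Qd = Qs: 4079 - 9P = 3199 + 11P, so 880 = 20P and P* = 44.
From the demand curve, Q* = 4079 - 9(44) = 3683.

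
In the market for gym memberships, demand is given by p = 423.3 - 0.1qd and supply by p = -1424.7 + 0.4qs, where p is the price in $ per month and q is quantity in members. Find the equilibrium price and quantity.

In direct form, qd = 4233 - 10p and qs = 3561.75 + 2.5p.
Equating demand and supply, 4233 - 10p = 3561.75 + 2.5p gives 12.5p = 671.25, so p* = 53.7.
Then q* = 4233 - 10(53.7) = 3696.

p* = 53.7, q* = 3696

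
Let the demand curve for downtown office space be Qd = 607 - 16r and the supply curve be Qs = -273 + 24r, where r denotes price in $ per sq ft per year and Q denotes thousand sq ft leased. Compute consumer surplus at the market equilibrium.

At equilibrium Qd = Qs, so 607 - 16r = -273 + 24r; collecting terms, 880 = 40r and r* = 22.
Substitute back: Q* = 607 - 16(22) = 255.
Demand choke price (Qd = 0): r = 607/16 = 37.9375. Consumer surplus = ½ × (37.9375 - 22) × 255 = 2032.03125.

Consumer surplus = 2032.03125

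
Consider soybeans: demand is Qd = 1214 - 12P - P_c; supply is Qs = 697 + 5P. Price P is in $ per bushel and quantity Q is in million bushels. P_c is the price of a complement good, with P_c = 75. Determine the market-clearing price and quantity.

With P_c = 75, demand is Qd = 1139 - 12P.
Equating demand and supply, 1139 - 12P = 697 + 5P gives 17P = 442, so P* = 26.
Then Q* = 1139 - 12(26) = 827.

P* = 26, Q* = 827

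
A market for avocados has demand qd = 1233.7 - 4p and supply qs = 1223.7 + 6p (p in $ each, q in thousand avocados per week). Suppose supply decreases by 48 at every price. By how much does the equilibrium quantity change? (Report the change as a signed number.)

Δq = -19.2

Equating demand and supply, 1233.7 - 4p = 1223.7 + 6p gives 10p = 10, so p* = 1.
From the demand curve, q* = 1233.7 - 4(1) = 1229.7.
After the shift, supply is qs = 1175.7 + 6p.
New equilibrium: 58 = 10p, so p = 5.8 and q = 1210.5.
Δq = 1210.5 - 1229.7 = -19.2.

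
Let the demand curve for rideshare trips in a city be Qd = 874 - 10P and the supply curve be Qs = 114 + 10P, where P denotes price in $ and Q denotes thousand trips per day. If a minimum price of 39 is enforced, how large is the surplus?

Surplus = 20

Evaluating both curves at the floor price 39 gives Qd = 484, Qs = 504.
Surplus = Qs - Qd = 504 - 484 = 20.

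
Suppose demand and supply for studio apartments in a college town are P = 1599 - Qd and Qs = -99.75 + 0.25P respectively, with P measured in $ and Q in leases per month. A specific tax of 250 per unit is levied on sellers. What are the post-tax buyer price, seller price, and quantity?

P_b = 1409, P_s = 1159, Q = 190

Solving each curve for Q: Qd = 1599 - P.
Sellers keep P_s = P_b - 250 per unit, so supply in terms of the buyer price is Qs = -162.25 + 0.25P_b.
Market clearing requires 1599 - P_b = -162.25 + 0.25P_b; hence 1761.25 = 1.25P_b and P_b = 1409.
So P_s = 1159 and the quantity traded is Q = 1599 - 1409 = 190.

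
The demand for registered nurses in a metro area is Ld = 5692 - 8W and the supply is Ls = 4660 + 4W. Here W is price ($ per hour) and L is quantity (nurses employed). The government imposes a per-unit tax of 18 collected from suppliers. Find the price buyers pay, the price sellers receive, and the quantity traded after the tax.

W_b = 92, W_s = 74, L = 4956

Suppliers keep W_s = W_b - 18 per unit, so supply in terms of the buyer price is Ls = 4588 + 4W_b.
Equate demand and the shifted supply: 5692 - 8W_b = 4588 + 4W_b, giving 12W_b = 1104, so W_b = 92.
Then W_s = 92 - 18 = 74 and L = 5692 - 8(92) = 4956.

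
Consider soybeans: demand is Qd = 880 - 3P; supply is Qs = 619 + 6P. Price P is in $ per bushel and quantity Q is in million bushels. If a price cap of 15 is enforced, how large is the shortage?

Shortage = 126

With P fixed at 15, quantity demanded is 835 and quantity supplied is 709.
Shortage = Qd - Qs = 835 - 709 = 126.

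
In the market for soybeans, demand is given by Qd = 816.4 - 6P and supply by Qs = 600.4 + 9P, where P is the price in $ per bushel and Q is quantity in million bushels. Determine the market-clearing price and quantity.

Set Qd = Qs: 816.4 - 6P = 600.4 + 9P, so 216 = 15P and P* = 14.4.
Plugging P* into demand: Q* = 816.4 - 6(14.4) = 730.

P* = 14.4, Q* = 730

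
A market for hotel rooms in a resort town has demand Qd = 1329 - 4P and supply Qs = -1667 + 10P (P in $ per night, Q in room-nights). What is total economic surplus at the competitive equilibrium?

The market clears where 1329 - 4P = -1667 + 10P. Rearranging, 14P = 2996, hence P* = 214.
Plugging P* into demand: Q* = 1329 - 4(214) = 473.
Demand choke price = 332.25; supply choke price = 166.7. CS = ½(332.25 - 214)(473) = 27966.125; PS = ½(214 - 166.7)(473) = 11186.45. Total surplus = 39152.575.

Total surplus = 39152.575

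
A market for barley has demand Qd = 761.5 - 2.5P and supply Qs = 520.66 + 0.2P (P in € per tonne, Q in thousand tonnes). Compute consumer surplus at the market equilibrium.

Consumer surplus = 57996.45

Set Qd = Qs: 761.5 - 2.5P = 520.66 + 0.2P, so 240.84 = 2.7P and P* = 89.2.
Then Q* = 761.5 - 2.5(89.2) = 538.5.
Demand choke price (Qd = 0): P = 761.5/2.5 = 304.6. Consumer surplus = ½ × (304.6 - 89.2) × 538.5 = 57996.45.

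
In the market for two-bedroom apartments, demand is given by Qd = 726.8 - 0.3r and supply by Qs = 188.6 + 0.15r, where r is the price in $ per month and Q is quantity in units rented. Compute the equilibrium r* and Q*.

The market clears where 726.8 - 0.3r = 188.6 + 0.15r. Rearranging, 0.45r = 538.2, hence r* = 1196.
Substitute back: Q* = 726.8 - 0.3(1196) = 368.

r* = 1196, Q* = 368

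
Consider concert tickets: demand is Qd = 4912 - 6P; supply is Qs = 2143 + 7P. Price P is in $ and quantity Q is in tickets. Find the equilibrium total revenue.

Total revenue = 774042

At equilibrium Qd = Qs, so 4912 - 6P = 2143 + 7P; collecting terms, 2769 = 13P and P* = 213.
Plugging P* into demand: Q* = 4912 - 6(213) = 3634.
Total revenue = P* × Q* = 213 × 3634 = 774042.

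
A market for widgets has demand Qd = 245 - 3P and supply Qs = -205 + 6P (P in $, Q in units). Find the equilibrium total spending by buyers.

Equating demand and supply, 245 - 3P = -205 + 6P gives 9P = 450, so P* = 50.
Then Q* = 245 - 3(50) = 95.
Total spending by buyers = P* × Q* = 50 × 95 = 4750.

Total spending by buyers = 4750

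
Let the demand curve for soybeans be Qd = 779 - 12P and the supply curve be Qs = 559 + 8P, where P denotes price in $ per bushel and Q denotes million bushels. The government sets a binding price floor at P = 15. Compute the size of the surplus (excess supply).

Evaluating both curves at the floor price 15 gives Qd = 599, Qs = 679.
Surplus = Qs - Qd = 679 - 599 = 80.

Surplus = 80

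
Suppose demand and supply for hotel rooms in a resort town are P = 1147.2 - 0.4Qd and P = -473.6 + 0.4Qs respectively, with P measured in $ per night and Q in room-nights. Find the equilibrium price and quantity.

P* = 336.8, Q* = 2026

Solving each curve for Q: Qd = 2868 - 2.5P and Qs = 1184 + 2.5P.
The market clears where 2868 - 2.5P = 1184 + 2.5P. Rearranging, 5P = 1684, hence P* = 336.8.
Plugging P* into demand: Q* = 2868 - 2.5(336.8) = 2026.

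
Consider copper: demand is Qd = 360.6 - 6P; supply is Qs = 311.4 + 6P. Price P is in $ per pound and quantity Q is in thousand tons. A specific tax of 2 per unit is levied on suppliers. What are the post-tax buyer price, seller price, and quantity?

P_b = 5.1, P_s = 3.1, Q = 330

The tax drives a wedge P_b - P_s = 2. Substituting P_s = P_b - 2 into supply: Qs = 299.4 + 6P_b.
Set Qd = Qs: 360.6 - 6P_b = 299.4 + 6P_b, so 61.2 = 12P_b and P_b = 5.1.
Then P_s = 5.1 - 2 = 3.1 and Q = 360.6 - 6(5.1) = 330.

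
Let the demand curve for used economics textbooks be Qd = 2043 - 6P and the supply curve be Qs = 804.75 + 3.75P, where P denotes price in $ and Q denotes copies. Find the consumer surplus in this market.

Consumer surplus = 136746.75

At equilibrium Qd = Qs, so 2043 - 6P = 804.75 + 3.75P; collecting terms, 1238.25 = 9.75P and P* = 127.
Substitute back: Q* = 2043 - 6(127) = 1281.
Demand choke price (Qd = 0): P = 2043/6 = 340.5. Consumer surplus = ½ × (340.5 - 127) × 1281 = 136746.75.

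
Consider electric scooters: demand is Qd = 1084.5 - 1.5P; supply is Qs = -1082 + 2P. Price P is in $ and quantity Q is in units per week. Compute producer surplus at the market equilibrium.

At equilibrium Qd = Qs, so 1084.5 - 1.5P = -1082 + 2P; collecting terms, 2166.5 = 3.5P and P* = 619.
Substitute back: Q* = 1084.5 - 1.5(619) = 156.
Supply choke price (Qs = 0): P = 541. Producer surplus = ½ × (619 - 541) × 156 = 6084.

Producer surplus = 6084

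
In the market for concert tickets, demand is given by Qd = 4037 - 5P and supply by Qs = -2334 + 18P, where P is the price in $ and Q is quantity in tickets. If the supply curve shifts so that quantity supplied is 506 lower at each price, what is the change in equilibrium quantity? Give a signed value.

ΔQ = -110

Equating demand and supply, 4037 - 5P = -2334 + 18P gives 23P = 6371, so P* = 277.
Plugging P* into demand: Q* = 4037 - 5(277) = 2652.
After the shift, supply is Qs = -2840 + 18P.
New equilibrium: 6877 = 23P, so P = 299 and Q = 2542.
ΔQ = 2542 - 2652 = -110.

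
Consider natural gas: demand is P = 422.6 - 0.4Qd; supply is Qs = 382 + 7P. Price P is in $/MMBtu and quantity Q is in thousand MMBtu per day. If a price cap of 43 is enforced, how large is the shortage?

Shortage = 266

Inverting to quantity form: Qd = 1056.5 - 2.5P.
Evaluating both curves at the ceiling price 43 gives Qd = 949, Qs = 683.
Shortage = Qd - Qs = 949 - 683 = 266.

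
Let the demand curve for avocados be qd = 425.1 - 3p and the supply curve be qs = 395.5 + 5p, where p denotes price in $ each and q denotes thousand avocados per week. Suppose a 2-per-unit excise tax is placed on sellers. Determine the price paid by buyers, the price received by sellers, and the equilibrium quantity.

With a tax of 2 on sellers, they supply based on the net price p_s = p_b - 2, so qs = 385.5 + 5p_b.
Set qd = qs: 425.1 - 3p_b = 385.5 + 5p_b, so 39.6 = 8p_b and p_b = 4.95.
So p_s = 2.95 and the quantity traded is q = 425.1 - 3(4.95) = 410.25.

p_b = 4.95, p_s = 2.95, q = 410.25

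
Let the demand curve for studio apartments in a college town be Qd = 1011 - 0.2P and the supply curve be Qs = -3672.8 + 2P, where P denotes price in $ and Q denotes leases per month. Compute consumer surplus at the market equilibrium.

Consumer surplus = 856147.6

At equilibrium Qd = Qs, so 1011 - 0.2P = -3672.8 + 2P; collecting terms, 4683.8 = 2.2P and P* = 2129.
Substitute back: Q* = 1011 - 0.2(2129) = 585.2.
Demand choke price (Qd = 0): P = 1011/0.2 = 5055. Consumer surplus = ½ × (5055 - 2129) × 585.2 = 856147.6.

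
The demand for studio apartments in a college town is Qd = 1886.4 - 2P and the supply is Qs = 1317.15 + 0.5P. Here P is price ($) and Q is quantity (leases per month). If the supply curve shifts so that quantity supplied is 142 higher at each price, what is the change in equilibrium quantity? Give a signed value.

Equating demand and supply, 1886.4 - 2P = 1317.15 + 0.5P gives 2.5P = 569.25, so P* = 227.7.
From the demand curve, Q* = 1886.4 - 2(227.7) = 1431.
After the shift, supply is Qs = 1459.15 + 0.5P.
The new intersection has 427.25 = 2.5P, i.e. P = 170.9, Q = 1544.6.
ΔQ = 1544.6 - 1431 = 113.6.

ΔQ = 113.6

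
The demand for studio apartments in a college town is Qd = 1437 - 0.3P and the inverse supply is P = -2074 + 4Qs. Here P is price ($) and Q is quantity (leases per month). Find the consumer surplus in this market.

Rewriting in direct form: Qs = 518.5 + 0.25P.
Set Qd = Qs: 1437 - 0.3P = 518.5 + 0.25P, so 918.5 = 0.55P and P* = 1670.
Substitute back: Q* = 1437 - 0.3(1670) = 936.
Demand choke price (Qd = 0): P = 1437/0.3 = 4790. Consumer surplus = ½ × (4790 - 1670) × 936 = 1460160.

Consumer surplus = 1460160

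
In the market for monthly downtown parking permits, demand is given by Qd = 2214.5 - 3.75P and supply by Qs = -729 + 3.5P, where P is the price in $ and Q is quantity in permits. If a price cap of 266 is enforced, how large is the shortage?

With P fixed at 266, quantity demanded is 1217 and quantity supplied is 202.
Shortage = Qd - Qs = 1217 - 202 = 1015.

Shortage = 1015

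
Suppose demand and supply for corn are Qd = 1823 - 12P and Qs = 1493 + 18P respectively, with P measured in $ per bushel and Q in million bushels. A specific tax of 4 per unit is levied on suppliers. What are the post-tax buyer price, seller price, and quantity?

The tax drives a wedge P_b - P_s = 4. Substituting P_s = P_b - 4 into supply: Qs = 1421 + 18P_b.
Market clearing requires 1823 - 12P_b = 1421 + 18P_b; hence 402 = 30P_b and P_b = 13.4.
So P_s = 9.4 and the quantity traded is Q = 1823 - 12(13.4) = 1662.2.

P_b = 13.4, P_s = 9.4, Q = 1662.2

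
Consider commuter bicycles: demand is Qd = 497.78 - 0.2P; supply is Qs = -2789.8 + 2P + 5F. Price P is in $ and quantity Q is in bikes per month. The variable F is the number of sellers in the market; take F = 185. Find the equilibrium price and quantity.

P* = 1073.9, Q* = 283

With F = 185, supply is Qs = -1864.8 + 2P.
Set Qd = Qs: 497.78 - 0.2P = -1864.8 + 2P, so 2362.58 = 2.2P and P* = 1073.9.
Then Q* = 497.78 - 0.2(1073.9) = 283.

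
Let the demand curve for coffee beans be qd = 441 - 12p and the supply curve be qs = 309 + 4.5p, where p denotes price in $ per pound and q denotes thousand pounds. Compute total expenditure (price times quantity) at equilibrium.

Total expenditure = 2760

Set qd = qs: 441 - 12p = 309 + 4.5p, so 132 = 16.5p and p* = 8.
Substitute back: q* = 441 - 12(8) = 345.
Total expenditure = p* × q* = 8 × 345 = 2760.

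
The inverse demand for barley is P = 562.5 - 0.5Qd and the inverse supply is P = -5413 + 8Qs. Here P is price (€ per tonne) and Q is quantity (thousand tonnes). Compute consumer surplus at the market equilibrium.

Consumer surplus = 123552.25

Rewriting in direct form: Qd = 1125 - 2P and Qs = 676.625 + 0.125P.
The market clears where 1125 - 2P = 676.625 + 0.125P. Rearranging, 2.125P = 448.375, hence P* = 211.
Then Q* = 1125 - 2(211) = 703.
Demand choke price (Qd = 0): P = 1125/2 = 562.5. Consumer surplus = ½ × (562.5 - 211) × 703 = 123552.25.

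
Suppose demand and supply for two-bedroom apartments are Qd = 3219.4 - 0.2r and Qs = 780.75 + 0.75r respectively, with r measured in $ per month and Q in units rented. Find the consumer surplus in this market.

The market clears where 3219.4 - 0.2r = 780.75 + 0.75r. Rearranging, 0.95r = 2438.65, hence r* = 2567.
Substitute back: Q* = 3219.4 - 0.2(2567) = 2706.
Demand choke price (Qd = 0): r = 3219.4/0.2 = 16097. Consumer surplus = ½ × (16097 - 2567) × 2706 = 18306090.

Consumer surplus = 18306090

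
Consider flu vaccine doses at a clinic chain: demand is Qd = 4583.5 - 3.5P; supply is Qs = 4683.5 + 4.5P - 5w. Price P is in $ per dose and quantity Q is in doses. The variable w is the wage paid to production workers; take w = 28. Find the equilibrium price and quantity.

P* = 5, Q* = 4566

With w = 28, supply is Qs = 4543.5 + 4.5P.
Set Qd = Qs: 4583.5 - 3.5P = 4543.5 + 4.5P, so 40 = 8P and P* = 5.
Plugging P* into demand: Q* = 4583.5 - 3.5(5) = 4566.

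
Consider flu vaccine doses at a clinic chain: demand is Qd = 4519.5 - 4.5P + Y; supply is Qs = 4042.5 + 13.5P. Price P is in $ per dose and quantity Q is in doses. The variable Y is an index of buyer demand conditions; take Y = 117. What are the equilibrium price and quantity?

With Y = 117, demand is Qd = 4636.5 - 4.5P.
Equating demand and supply, 4636.5 - 4.5P = 4042.5 + 13.5P gives 18P = 594, so P* = 33.
From the demand curve, Q* = 4636.5 - 4.5(33) = 4488.

P* = 33, Q* = 4488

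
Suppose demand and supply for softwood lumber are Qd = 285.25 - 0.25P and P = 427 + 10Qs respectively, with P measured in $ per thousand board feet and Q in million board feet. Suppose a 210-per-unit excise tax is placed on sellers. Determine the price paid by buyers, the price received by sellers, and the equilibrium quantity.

Rewriting in direct form: Qs = -42.7 + 0.1P.
The tax drives a wedge P_b - P_s = 210. Substituting P_s = P_b - 210 into supply: Qs = -63.7 + 0.1P_b.
Set Qd = Qs: 285.25 - 0.25P_b = -63.7 + 0.1P_b, so 348.95 = 0.35P_b and P_b = 997.
Then P_s = 997 - 210 = 787 and Q = 285.25 - 0.25(997) = 36.

P_b = 997, P_s = 787, Q = 36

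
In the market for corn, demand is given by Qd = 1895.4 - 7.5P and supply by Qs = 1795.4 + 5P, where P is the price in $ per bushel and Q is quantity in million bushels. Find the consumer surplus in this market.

Consumer surplus = 224579.544

At equilibrium Qd = Qs, so 1895.4 - 7.5P = 1795.4 + 5P; collecting terms, 100 = 12.5P and P* = 8.
Plugging P* into demand: Q* = 1895.4 - 7.5(8) = 1835.4.
Demand choke price (Qd = 0): P = 1895.4/7.5 = 252.72. Consumer surplus = ½ × (252.72 - 8) × 1835.4 = 224579.544.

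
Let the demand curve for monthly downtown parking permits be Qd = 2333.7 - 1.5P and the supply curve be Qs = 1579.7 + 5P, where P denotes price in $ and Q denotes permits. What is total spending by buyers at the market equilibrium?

Total spending by buyers = 250525.2

At equilibrium Qd = Qs, so 2333.7 - 1.5P = 1579.7 + 5P; collecting terms, 754 = 6.5P and P* = 116.
Substitute back: Q* = 2333.7 - 1.5(116) = 2159.7.
Total spending by buyers = P* × Q* = 116 × 2159.7 = 250525.2.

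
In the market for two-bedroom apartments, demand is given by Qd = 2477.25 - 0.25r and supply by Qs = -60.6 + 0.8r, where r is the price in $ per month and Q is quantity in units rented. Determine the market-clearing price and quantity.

r* = 2417, Q* = 1873

Equating demand and supply, 2477.25 - 0.25r = -60.6 + 0.8r gives 1.05r = 2537.85, so r* = 2417.
Substitute back: Q* = 2477.25 - 0.25(2417) = 1873.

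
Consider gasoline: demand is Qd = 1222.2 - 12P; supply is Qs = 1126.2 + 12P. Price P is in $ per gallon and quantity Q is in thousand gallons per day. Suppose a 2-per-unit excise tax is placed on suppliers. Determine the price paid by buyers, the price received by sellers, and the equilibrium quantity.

P_b = 5, P_s = 3, Q = 1162.2

Suppliers keep P_s = P_b - 2 per unit, so supply in terms of the buyer price is Qs = 1102.2 + 12P_b.
Equate demand and the shifted supply: 1222.2 - 12P_b = 1102.2 + 12P_b, giving 24P_b = 120, so P_b = 5.
So P_s = 3 and the quantity traded is Q = 1222.2 - 12(5) = 1162.2.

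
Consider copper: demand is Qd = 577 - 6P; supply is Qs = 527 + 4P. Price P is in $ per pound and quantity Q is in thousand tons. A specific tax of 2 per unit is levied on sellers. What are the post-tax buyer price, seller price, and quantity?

P_b = 5.8, P_s = 3.8, Q = 542.2

With a tax of 2 on sellers, they supply based on the net price P_s = P_b - 2, so Qs = 519 + 4P_b.
Market clearing requires 577 - 6P_b = 519 + 4P_b; hence 58 = 10P_b and P_b = 5.8.
Then P_s = 5.8 - 2 = 3.8 and Q = 577 - 6(5.8) = 542.2.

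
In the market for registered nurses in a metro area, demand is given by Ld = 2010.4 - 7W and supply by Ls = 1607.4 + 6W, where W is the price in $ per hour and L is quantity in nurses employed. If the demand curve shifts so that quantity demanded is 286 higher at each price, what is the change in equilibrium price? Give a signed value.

At equilibrium Ld = Ls, so 2010.4 - 7W = 1607.4 + 6W; collecting terms, 403 = 13W and W* = 31.
From the demand curve, L* = 2010.4 - 7(31) = 1793.4.
After the shift, demand is Ld = 2296.4 - 7W.
The new intersection has 689 = 13W, i.e. W = 53, L = 1925.4.
ΔW = 53 - 31 = 22.

ΔW = 22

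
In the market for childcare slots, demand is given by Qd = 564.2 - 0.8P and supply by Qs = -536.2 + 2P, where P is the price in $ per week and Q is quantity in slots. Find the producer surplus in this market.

Set Qd = Qs: 564.2 - 0.8P = -536.2 + 2P, so 1100.4 = 2.8P and P* = 393.
Substitute back: Q* = 564.2 - 0.8(393) = 249.8.
Supply choke price (Qs = 0): P = 268.1. Producer surplus = ½ × (393 - 268.1) × 249.8 = 15600.01.

Producer surplus = 15600.01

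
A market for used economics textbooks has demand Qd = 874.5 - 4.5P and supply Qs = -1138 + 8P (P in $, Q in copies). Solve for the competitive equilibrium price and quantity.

P* = 161, Q* = 150

The market clears where 874.5 - 4.5P = -1138 + 8P. Rearranging, 12.5P = 2012.5, hence P* = 161.
From the demand curve, Q* = 874.5 - 4.5(161) = 150.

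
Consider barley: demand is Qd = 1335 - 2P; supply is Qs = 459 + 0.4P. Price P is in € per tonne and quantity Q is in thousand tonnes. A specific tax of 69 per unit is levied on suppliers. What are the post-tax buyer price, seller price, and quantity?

The tax drives a wedge P_b - P_s = 69. Substituting P_s = P_b - 69 into supply: Qs = 431.4 + 0.4P_b.
Equate demand and the shifted supply: 1335 - 2P_b = 431.4 + 0.4P_b, giving 2.4P_b = 903.6, so P_b = 376.5.
Then P_s = 376.5 - 69 = 307.5 and Q = 1335 - 2(376.5) = 582.

P_b = 376.5, P_s = 307.5, Q = 582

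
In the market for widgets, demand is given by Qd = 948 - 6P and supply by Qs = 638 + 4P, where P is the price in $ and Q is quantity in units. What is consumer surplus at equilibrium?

The market clears where 948 - 6P = 638 + 4P. Rearranging, 10P = 310, hence P* = 31.
Substitute back: Q* = 948 - 6(31) = 762.
Demand choke price (Qd = 0): P = 948/6 = 158. Consumer surplus = ½ × (158 - 31) × 762 = 48387.

Consumer surplus = 48387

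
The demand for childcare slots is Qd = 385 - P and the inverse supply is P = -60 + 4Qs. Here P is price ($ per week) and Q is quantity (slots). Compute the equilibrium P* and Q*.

Inverting to quantity form: Qs = 15 + 0.25P.
Set Qd = Qs: 385 - P = 15 + 0.25P, so 370 = 1.25P and P* = 296.
From the demand curve, Q* = 385 - 296 = 89.

P* = 296, Q* = 89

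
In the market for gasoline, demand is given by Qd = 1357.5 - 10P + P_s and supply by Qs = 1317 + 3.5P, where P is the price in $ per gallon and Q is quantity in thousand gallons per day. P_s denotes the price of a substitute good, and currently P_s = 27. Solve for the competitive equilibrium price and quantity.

P* = 5, Q* = 1334.5

With P_s = 27, demand is Qd = 1384.5 - 10P.
Equating demand and supply, 1384.5 - 10P = 1317 + 3.5P gives 13.5P = 67.5, so P* = 5.
Then Q* = 1384.5 - 10(5) = 1334.5.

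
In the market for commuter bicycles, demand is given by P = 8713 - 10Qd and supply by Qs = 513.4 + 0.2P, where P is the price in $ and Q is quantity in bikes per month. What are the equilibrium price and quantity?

P* = 1193, Q* = 752

Solving each curve for Q: Qd = 871.3 - 0.1P.
At equilibrium Qd = Qs, so 871.3 - 0.1P = 513.4 + 0.2P; collecting terms, 357.9 = 0.3P and P* = 1193.
Substitute back: Q* = 871.3 - 0.1(1193) = 752.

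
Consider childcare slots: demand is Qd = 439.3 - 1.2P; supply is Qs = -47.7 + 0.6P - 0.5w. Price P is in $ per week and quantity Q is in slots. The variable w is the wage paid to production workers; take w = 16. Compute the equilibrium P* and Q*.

With w = 16, supply is Qs = -55.7 + 0.6P.
At equilibrium Qd = Qs, so 439.3 - 1.2P = -55.7 + 0.6P; collecting terms, 495 = 1.8P and P* = 275.
Then Q* = 439.3 - 1.2(275) = 109.3.

P* = 275, Q* = 109.3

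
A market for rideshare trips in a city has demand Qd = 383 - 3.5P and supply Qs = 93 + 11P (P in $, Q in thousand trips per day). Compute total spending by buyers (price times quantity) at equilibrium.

Set Qd = Qs: 383 - 3.5P = 93 + 11P, so 290 = 14.5P and P* = 20.
Then Q* = 383 - 3.5(20) = 313.
Total spending by buyers = P* × Q* = 20 × 313 = 6260.

Total spending by buyers = 6260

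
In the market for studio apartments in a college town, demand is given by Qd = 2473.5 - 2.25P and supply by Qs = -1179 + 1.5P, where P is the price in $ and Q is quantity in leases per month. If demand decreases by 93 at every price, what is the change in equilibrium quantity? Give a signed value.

Equating demand and supply, 2473.5 - 2.25P = -1179 + 1.5P gives 3.75P = 3652.5, so P* = 974.
Substitute back: Q* = 2473.5 - 2.25(974) = 282.
After the shift, demand is Qd = 2380.5 - 2.25P.
Re-solving, 3.75P = 3559.5 gives P = 949.2 and Q = 244.8.
ΔQ = 244.8 - 282 = -37.2.

ΔQ = -37.2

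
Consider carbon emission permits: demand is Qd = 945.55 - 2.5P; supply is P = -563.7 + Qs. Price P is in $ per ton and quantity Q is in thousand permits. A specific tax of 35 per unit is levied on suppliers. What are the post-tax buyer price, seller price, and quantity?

P_b = 119.1, P_s = 84.1, Q = 647.8

Inverting to quantity form: Qs = 563.7 + P.
With a tax of 35 on suppliers, they supply based on the net price P_s = P_b - 35, so Qs = 528.7 + P_b.
Equate demand and the shifted supply: 945.55 - 2.5P_b = 528.7 + P_b, giving 3.5P_b = 416.85, so P_b = 119.1.
Then P_s = 119.1 - 35 = 84.1 and Q = 945.55 - 2.5(119.1) = 647.8.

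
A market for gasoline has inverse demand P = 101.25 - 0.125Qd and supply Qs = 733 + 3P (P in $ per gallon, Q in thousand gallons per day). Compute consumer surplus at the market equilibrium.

Solving each curve for Q: Qd = 810 - 8P.
Equating demand and supply, 810 - 8P = 733 + 3P gives 11P = 77, so P* = 7.
From the demand curve, Q* = 810 - 8(7) = 754.
Demand choke price (Qd = 0): P = 810/8 = 101.25. Consumer surplus = ½ × (101.25 - 7) × 754 = 35532.25.

Consumer surplus = 35532.25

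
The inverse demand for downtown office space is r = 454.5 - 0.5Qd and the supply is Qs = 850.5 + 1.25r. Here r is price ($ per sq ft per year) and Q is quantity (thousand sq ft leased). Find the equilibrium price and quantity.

r* = 18, Q* = 873

Inverting to quantity form: Qd = 909 - 2r.
Equating demand and supply, 909 - 2r = 850.5 + 1.25r gives 3.25r = 58.5, so r* = 18.
From the demand curve, Q* = 909 - 2(18) = 873.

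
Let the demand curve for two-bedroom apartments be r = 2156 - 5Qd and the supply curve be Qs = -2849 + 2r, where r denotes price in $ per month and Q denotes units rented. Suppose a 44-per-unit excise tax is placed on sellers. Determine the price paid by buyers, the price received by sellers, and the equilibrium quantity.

r_b = 1531, r_s = 1487, Q = 125

Solving each curve for Q: Qd = 431.2 - 0.2r.
With a tax of 44 on sellers, they supply based on the net price r_s = r_b - 44, so Qs = -2937 + 2r_b.
Set Qd = Qs: 431.2 - 0.2r_b = -2937 + 2r_b, so 3368.2 = 2.2r_b and r_b = 1531.
So r_s = 1487 and the quantity traded is Q = 431.2 - 0.2(1531) = 125.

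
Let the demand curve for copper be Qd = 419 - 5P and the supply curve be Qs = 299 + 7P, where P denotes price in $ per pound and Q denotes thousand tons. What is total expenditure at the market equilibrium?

The market clears where 419 - 5P = 299 + 7P. Rearranging, 12P = 120, hence P* = 10.
From the demand curve, Q* = 419 - 5(10) = 369.
Total expenditure = P* × Q* = 10 × 369 = 3690.

Total expenditure = 3690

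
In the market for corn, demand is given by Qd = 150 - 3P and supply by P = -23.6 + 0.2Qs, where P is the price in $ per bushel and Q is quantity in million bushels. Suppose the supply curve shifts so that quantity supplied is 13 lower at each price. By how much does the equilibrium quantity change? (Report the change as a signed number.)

ΔQ = -4.875

Inverting to quantity form: Qs = 118 + 5P.
At equilibrium Qd = Qs, so 150 - 3P = 118 + 5P; collecting terms, 32 = 8P and P* = 4.
From the demand curve, Q* = 150 - 3(4) = 138.
After the shift, supply is Qs = 105 + 5P.
Re-solving, 8P = 45 gives P = 5.625 and Q = 133.125.
ΔQ = 133.125 - 138 = -4.875.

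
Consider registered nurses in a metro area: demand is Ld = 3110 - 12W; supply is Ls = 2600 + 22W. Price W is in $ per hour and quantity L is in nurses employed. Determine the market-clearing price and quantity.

The market clears where 3110 - 12W = 2600 + 22W. Rearranging, 34W = 510, hence W* = 15.
Then L* = 3110 - 12(15) = 2930.

W* = 15, L* = 2930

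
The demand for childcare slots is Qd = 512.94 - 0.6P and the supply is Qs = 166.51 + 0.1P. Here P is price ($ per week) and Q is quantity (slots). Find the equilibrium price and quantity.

The market clears where 512.94 - 0.6P = 166.51 + 0.1P. Rearranging, 0.7P = 346.43, hence P* = 494.9.
Plugging P* into demand: Q* = 512.94 - 0.6(494.9) = 216.

P* = 494.9, Q* = 216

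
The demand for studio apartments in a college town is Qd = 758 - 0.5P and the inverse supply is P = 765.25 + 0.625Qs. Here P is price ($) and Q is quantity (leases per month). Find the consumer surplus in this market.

Consumer surplus = 81796

Inverting to quantity form: Qs = -1224.4 + 1.6P.
Set Qd = Qs: 758 - 0.5P = -1224.4 + 1.6P, so 1982.4 = 2.1P and P* = 944.
Plugging P* into demand: Q* = 758 - 0.5(944) = 286.
Demand choke price (Qd = 0): P = 758/0.5 = 1516. Consumer surplus = ½ × (1516 - 944) × 286 = 81796.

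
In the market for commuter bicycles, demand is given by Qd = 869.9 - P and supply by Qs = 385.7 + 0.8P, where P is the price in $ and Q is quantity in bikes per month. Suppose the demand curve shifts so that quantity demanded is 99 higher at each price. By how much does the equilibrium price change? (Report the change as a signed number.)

At equilibrium Qd = Qs, so 869.9 - P = 385.7 + 0.8P; collecting terms, 484.2 = 1.8P and P* = 269.
Plugging P* into demand: Q* = 869.9 - 269 = 600.9.
After the shift, demand is Qd = 968.9 - P.
Re-solving, 1.8P = 583.2 gives P = 324 and Q = 644.9.
ΔP = 324 - 269 = 55.

ΔP = 55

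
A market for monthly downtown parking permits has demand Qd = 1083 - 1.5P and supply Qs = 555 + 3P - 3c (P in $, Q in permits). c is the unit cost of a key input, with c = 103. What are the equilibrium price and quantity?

P* = 186, Q* = 804

With c = 103, supply is Qs = 246 + 3P.
Set Qd = Qs: 1083 - 1.5P = 246 + 3P, so 837 = 4.5P and P* = 186.
Substitute back: Q* = 1083 - 1.5(186) = 804.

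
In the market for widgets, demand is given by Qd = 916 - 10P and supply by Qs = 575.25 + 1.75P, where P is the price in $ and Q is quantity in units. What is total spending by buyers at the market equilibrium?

Total spending by buyers = 18154

At equilibrium Qd = Qs, so 916 - 10P = 575.25 + 1.75P; collecting terms, 340.75 = 11.75P and P* = 29.
Plugging P* into demand: Q* = 916 - 10(29) = 626.
Total spending by buyers = P* × Q* = 29 × 626 = 18154.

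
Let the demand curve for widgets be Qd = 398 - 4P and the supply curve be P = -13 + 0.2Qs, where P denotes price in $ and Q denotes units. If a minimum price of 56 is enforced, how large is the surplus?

Solving each curve for Q: Qs = 65 + 5P.
At P = 56: Qd = 174 and Qs = 345.
Surplus = Qs - Qd = 345 - 174 = 171.

Surplus = 171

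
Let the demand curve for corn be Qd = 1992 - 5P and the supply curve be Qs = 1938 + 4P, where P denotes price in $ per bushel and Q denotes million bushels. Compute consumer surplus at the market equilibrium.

At equilibrium Qd = Qs, so 1992 - 5P = 1938 + 4P; collecting terms, 54 = 9P and P* = 6.
Plugging P* into demand: Q* = 1992 - 5(6) = 1962.
Demand choke price (Qd = 0): P = 1992/5 = 398.4. Consumer surplus = ½ × (398.4 - 6) × 1962 = 384944.4.

Consumer surplus = 384944.4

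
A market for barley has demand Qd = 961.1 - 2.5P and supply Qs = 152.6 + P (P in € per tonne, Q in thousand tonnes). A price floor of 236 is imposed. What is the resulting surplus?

Surplus = 17.5

At P = 236: Qd = 371.1 and Qs = 388.6.
Surplus = Qs - Qd = 388.6 - 371.1 = 17.5.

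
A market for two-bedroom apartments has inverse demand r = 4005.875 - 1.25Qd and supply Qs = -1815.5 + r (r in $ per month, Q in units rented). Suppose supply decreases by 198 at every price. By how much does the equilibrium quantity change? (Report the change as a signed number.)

ΔQ = -88

Solving each curve for Q: Qd = 3204.7 - 0.8r.
Equating demand and supply, 3204.7 - 0.8r = -1815.5 + r gives 1.8r = 5020.2, so r* = 2789.
Then Q* = 3204.7 - 0.8(2789) = 973.5.
After the shift, supply is Qs = -2013.5 + r.
New equilibrium: 5218.2 = 1.8r, so r = 2899 and Q = 885.5.
ΔQ = 885.5 - 973.5 = -88.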